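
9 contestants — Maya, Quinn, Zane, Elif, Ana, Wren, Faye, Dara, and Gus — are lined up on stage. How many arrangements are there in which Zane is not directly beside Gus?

Of the 9! = 362880 arrangements, those with Zane and Gus adjacent number 2 × 8! = 80640 (treat the pair as a block with 2 internal orders).
So 362880 − 80640 = 282240 arrangements keep them apart.

282240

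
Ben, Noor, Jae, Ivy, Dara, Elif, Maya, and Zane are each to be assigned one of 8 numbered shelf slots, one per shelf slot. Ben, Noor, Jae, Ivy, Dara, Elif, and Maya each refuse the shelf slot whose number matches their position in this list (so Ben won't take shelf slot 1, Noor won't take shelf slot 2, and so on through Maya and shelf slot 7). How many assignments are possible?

16687

Let Aᵢ (for 1 ≤ i ≤ 7) be the placements that put person i in their forbidden shelf slot. Any j of these fix j positions, leaving (8−j)! ways to fill the rest, and there are C(7,j) ways to pick which j.
By inclusion–exclusion, the number of valid placements is Σ_{j=0}^{7} (−1)^j C(7,j)·(8−j)!.
Computing: 40320 − 35280 + 15120 − 4200 + 840 − 126 + 14 − 1 = 16687.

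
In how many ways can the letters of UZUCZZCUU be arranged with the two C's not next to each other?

980

Total arrangements of UZUCZZCUU: 9!/(4!·3!·2!) = 1260.
If the two C's are adjacent, glue them into one block, leaving 8 items to arrange: (8)!/(4!·3!) = 280 ways.
Hence 1260 − 280 = 980.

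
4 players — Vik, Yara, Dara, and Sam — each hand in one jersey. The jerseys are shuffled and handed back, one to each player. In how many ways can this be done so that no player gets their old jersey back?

Let Aᵢ be the assignments in which player i gets their old jersey. We want the size of the complement of A₁∪…∪A_4.
By inclusion–exclusion this is Σ_{j=0}^{4} (−1)^j C(4,j)·(4−j)!.
Computing: 24 − 24 + 12 − 4 + 1 = 9.

9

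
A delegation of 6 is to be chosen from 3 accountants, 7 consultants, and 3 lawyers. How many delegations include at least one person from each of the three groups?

1302

With no constraint there are C(13,6) = 1716 possible selections.
Subtract selections that omit an entire group: no accountants → C(10,6) = 210; no consultants → C(6,6) = 1; no lawyers → C(10,6) = 210.
Add back selections omitting two groups (i.e. drawn from a single group): C(3,6) + C(7,6) + C(3,6) = 7.
By inclusion–exclusion: 1716 − 421 + 7 = 1302.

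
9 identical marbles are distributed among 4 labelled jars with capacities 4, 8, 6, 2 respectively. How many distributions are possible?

Without the upper bounds there are C(12,3) = 220 ways to split 9 among 4 jars.
Subtract solutions that violate a single cap (substitute x_i' = x_i − (cap_i+1)): x_1 ≥ 5 gives C(7,3) = 35; x_2 ≥ 9 gives C(3,3) = 1; x_3 ≥ 7 gives C(5,3) = 10; x_4 ≥ 3 gives C(9,3) = 84. Together 130.
Add back pairs where two caps are both exceeded: 0 + 0 + 4 + 0 + 0 + 0 = 4.
By inclusion–exclusion the count is 220 − 130 + 4 = 94.

94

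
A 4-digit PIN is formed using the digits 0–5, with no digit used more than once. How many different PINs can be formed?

360

This is a permutation of 4 out of 6: P(6,4) = 6!/2!.
6 × 5 × 4 × 3 = 360.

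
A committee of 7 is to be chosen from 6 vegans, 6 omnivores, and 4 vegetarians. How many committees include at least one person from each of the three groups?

10408

With no constraint there are C(16,7) = 11440 possible selections.
Subtract selections that omit an entire group: no vegans → C(10,7) = 120; no omnivores → C(10,7) = 120; no vegetarians → C(12,7) = 792.
Add back selections omitting two groups (i.e. drawn from a single group): C(6,7) + C(6,7) + C(4,7) = 0.
By inclusion–exclusion: 11440 − 1032 + 0 = 10408.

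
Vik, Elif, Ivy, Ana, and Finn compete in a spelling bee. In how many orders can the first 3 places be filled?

60

There are 5 choices for 1st place, 4 for 2nd, and 3 for 3rd.
That gives 5 × 4 × 3 = 60.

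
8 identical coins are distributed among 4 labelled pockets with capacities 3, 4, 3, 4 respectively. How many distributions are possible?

56

Ignoring the caps, the number of non-negative solutions to x_1+…+x_4 = 8 is C(11,3) = 165.
Subtract solutions that violate a single cap (substitute x_i' = x_i − (cap_i+1)): x_1 ≥ 4 gives C(7,3) = 35; x_2 ≥ 5 gives C(6,3) = 20; x_3 ≥ 4 gives C(7,3) = 35; x_4 ≥ 5 gives C(6,3) = 20. Together 110.
Add back pairs where two caps are both exceeded: 0 + 1 + 0 + 0 + 0 + 0 = 1.
By inclusion–exclusion the count is 165 − 110 + 1 = 56.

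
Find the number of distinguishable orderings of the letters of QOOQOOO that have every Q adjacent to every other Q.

Treat the 2 copies of Q as a single block. The multiset to arrange is then {QQ, O, O, O, O, O}, 6 items in all.
That gives (6)!/(5!) = 6 arrangements.

6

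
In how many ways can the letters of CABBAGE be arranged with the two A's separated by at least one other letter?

900

There are 7!/(2!·2!) = 1260 arrangements of CABBAGE in total.
Arrangements with the A's together: treat AA as one letter, giving (6)!/(2!) = 360.
Hence 1260 − 360 = 900.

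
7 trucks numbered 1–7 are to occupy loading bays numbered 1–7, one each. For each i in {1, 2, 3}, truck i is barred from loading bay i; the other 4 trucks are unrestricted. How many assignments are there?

Let Aᵢ (for i ∈ {1, 2, 3}) be the placements that put truck i in its forbidden loading bay. Any j of these fix j positions, leaving (7−j)! ways to fill the rest, and there are C(3,j) ways to pick which j.
By inclusion–exclusion, the number of valid placements is Σ_{j=0}^{3} (−1)^j C(3,j)·(7−j)!.
Computing: 5040 − 2160 + 360 − 24 = 3216.

3216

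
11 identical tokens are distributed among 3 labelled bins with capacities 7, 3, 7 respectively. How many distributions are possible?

22

Ignoring the caps, the number of non-negative solutions to x_1+…+x_3 = 11 is C(13,2) = 78.
Subtract solutions that violate a single cap (substitute x_i' = x_i − (cap_i+1)): x_1 ≥ 8 gives C(5,2) = 10; x_2 ≥ 4 gives C(9,2) = 36; x_3 ≥ 8 gives C(5,2) = 10. Together 56.
No two caps can be exceeded simultaneously, so the pair terms are all 0.
By inclusion–exclusion the count is 78 − 56 + 0 = 22.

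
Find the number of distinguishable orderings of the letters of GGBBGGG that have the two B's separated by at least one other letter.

15

Total arrangements of GGBBGGG: 7!/(5!·2!) = 21.
Arrangements with the B's together: treat BB as one letter, giving (6)!/(5!) = 6.
Hence 21 − 6 = 15.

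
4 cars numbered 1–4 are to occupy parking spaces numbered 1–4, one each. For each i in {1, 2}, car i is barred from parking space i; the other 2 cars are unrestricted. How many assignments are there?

Let Aᵢ (for i ∈ {1, 2}) be the placements that put car i in its forbidden parking space. Any j of these fix j positions, leaving (4−j)! ways to fill the rest, and there are C(2,j) ways to pick which j.
By inclusion–exclusion, the number of valid placements is Σ_{j=0}^{2} (−1)^j C(2,j)·(4−j)!.
Computing: 24 − 12 + 2 = 14.

14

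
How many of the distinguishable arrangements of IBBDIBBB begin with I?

42

With the first slot taken by I, it remains to arrange the other 7 letters (BBDIBBB).
Those 7 letters have B appearing 5 times, giving (7)!/(5!) = 42.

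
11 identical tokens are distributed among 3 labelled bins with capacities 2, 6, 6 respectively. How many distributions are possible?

9

Without the upper bounds there are C(13,2) = 78 ways to split 11 among 3 bins.
Subtract solutions that violate a single cap (substitute x_i' = x_i − (cap_i+1)): x_1 ≥ 3 gives C(10,2) = 45; x_2 ≥ 7 gives C(6,2) = 15; x_3 ≥ 7 gives C(6,2) = 15. Together 75.
Add back pairs where two caps are both exceeded: 3 + 3 + 0 = 6.
By inclusion–exclusion the count is 78 − 75 + 6 = 9.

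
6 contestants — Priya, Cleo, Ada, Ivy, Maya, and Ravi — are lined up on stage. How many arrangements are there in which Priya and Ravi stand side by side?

240

Treat {Priya, Ravi} as a single unit. There are 5 units to order, and the pair itself can be ordered 2 ways.
So the count is 2·(5)! = 240.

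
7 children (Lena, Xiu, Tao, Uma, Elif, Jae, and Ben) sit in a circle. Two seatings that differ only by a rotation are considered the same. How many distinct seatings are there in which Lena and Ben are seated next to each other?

Treat {Lena, Ben} as one unit (2 internal orders) and seat the resulting 6 units around the table: (5)! circular arrangements.
So 2 × (5)! = 2 × 120 = 240.

240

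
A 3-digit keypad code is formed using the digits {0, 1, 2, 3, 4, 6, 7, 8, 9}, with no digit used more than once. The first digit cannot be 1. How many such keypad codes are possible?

448

The first digit has 9−1 = 8 choices (anything except 1).
The remaining 2 digits are filled from the other 8 symbols without repetition: 8 × 7 = 56.
Total: 8 × 56 = 448.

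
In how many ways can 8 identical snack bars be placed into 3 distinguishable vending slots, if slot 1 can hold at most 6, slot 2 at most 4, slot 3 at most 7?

By stars and bars, unrestricted non-negative solutions to x_1+…+x_3 = 8 number C(8+2,2) = 45.
Subtract solutions that violate a single cap (substitute x_i' = x_i − (cap_i+1)): x_1 ≥ 7 gives C(3,2) = 3; x_2 ≥ 5 gives C(5,2) = 10; x_3 ≥ 8 gives C(2,2) = 1. Together 14.
No two caps can be exceeded simultaneously, so the pair terms are all 0.
By inclusion–exclusion the count is 45 − 14 + 0 = 31.

31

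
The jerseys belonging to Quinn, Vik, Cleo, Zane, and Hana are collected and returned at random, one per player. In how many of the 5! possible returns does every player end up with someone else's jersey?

44

This is the derangement count D_5: permutations of 5 items with no fixed point.
By inclusion–exclusion this is Σ_{j=0}^{5} (−1)^j C(5,j)·(5−j)!.
Computing: 120 − 120 + 60 − 20 + 5 − 1 = 44.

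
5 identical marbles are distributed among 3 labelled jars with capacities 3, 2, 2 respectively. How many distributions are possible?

Ignoring the caps, the number of non-negative solutions to x_1+…+x_3 = 5 is C(7,2) = 21.
Subtract solutions that violate a single cap (substitute x_i' = x_i − (cap_i+1)): x_1 ≥ 4 gives C(3,2) = 3; x_2 ≥ 3 gives C(4,2) = 6; x_3 ≥ 3 gives C(4,2) = 6. Together 15.
No two caps can be exceeded simultaneously, so the pair terms are all 0.
By inclusion–exclusion the count is 21 − 15 + 0 = 6.

6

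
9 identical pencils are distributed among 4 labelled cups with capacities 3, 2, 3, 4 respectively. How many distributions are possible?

Ignoring the caps, the number of non-negative solutions to x_1+…+x_4 = 9 is C(12,3) = 220.
Subtract solutions that violate a single cap (substitute x_i' = x_i − (cap_i+1)): x_1 ≥ 4 gives C(8,3) = 56; x_2 ≥ 3 gives C(9,3) = 84; x_3 ≥ 4 gives C(8,3) = 56; x_4 ≥ 5 gives C(7,3) = 35. Together 231.
Add back pairs where two caps are both exceeded: 10 + 4 + 1 + 10 + 4 + 1 = 30.
By inclusion–exclusion the count is 220 − 231 + 30 = 19.

19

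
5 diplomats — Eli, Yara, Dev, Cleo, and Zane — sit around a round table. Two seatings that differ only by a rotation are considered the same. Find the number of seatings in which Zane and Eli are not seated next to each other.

Without the restriction there are (4)! = 24 seatings.
Those with Zane next to Eli: fuse the pair into one unit and seat 4 units around a circle — 2·(3)! = 12.
Subtracting, 24 − 12 = 12.

12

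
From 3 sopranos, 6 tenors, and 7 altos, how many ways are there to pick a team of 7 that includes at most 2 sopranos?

Split by how many sopranos are chosen (0 through 2).
Sum: C(3,0)·C(13,7) + C(3,1)·C(13,6) + C(3,2)·C(13,5) = 1716 + 5148 + 3861 = 10725.

10725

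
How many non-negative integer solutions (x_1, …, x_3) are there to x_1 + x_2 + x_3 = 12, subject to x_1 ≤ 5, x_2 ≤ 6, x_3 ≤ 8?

Without the upper bounds there are C(14,2) = 91 ways to split 12 among 3 variables.
Subtract solutions that violate a single cap (substitute x_i' = x_i − (cap_i+1)): x_1 ≥ 6 gives C(8,2) = 28; x_2 ≥ 7 gives C(7,2) = 21; x_3 ≥ 9 gives C(5,2) = 10. Together 59.
No two caps can be exceeded simultaneously, so the pair terms are all 0.
By inclusion–exclusion the count is 91 − 59 + 0 = 32.

32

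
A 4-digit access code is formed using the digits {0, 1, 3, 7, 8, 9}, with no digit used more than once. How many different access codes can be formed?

360

This is a permutation of 4 out of 6: P(6,4) = 6!/2!.
6 × 5 × 4 × 3 = 360.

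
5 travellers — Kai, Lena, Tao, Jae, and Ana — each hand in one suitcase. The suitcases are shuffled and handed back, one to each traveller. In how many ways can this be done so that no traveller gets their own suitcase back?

44

Let Aᵢ be the assignments in which traveller i gets their own suitcase. We want the size of the complement of A₁∪…∪A_5.
By inclusion–exclusion this is Σ_{j=0}^{5} (−1)^j C(5,j)·(5−j)!.
Computing: 120 − 120 + 60 − 20 + 5 − 1 = 44.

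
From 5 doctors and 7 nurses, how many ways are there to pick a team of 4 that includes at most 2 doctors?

Split by how many doctors are chosen (0 through 2).
Sum: C(5,0)·C(7,4) + C(5,1)·C(7,3) + C(5,2)·C(7,2) = 35 + 175 + 210 = 420.

420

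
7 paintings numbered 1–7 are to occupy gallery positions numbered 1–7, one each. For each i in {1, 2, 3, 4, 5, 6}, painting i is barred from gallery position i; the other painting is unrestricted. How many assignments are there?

2119

Let Aᵢ (for 1 ≤ i ≤ 6) be the placements that put painting i in its forbidden gallery position. Any j of these fix j positions, leaving (7−j)! ways to fill the rest, and there are C(6,j) ways to pick which j.
By inclusion–exclusion, the number of valid placements is Σ_{j=0}^{6} (−1)^j C(6,j)·(7−j)!.
Computing: 5040 − 4320 + 1800 − 480 + 90 − 12 + 1 = 2119.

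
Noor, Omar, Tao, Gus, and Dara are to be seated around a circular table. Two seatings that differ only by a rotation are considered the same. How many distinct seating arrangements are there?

24

Fix one person's seat to break rotational symmetry; the remaining 4 people can be arranged in (4)! = 24 ways.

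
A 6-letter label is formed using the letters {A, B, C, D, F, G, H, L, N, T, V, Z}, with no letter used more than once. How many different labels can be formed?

With no repetition, fill the 6 letters in order: 12 choices, then 11, down to 7.
12 × 11 × 10 × 9 × 8 × 7 = 665280.

665280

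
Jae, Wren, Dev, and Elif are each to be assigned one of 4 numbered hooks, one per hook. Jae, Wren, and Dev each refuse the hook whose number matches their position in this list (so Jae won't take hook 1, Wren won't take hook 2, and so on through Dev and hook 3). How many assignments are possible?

Let Aᵢ (for i ∈ {1, 2, 3}) be the placements that put person i in their forbidden hook. Any j of these fix j positions, leaving (4−j)! ways to fill the rest, and there are C(3,j) ways to pick which j.
By inclusion–exclusion, the number of valid placements is Σ_{j=0}^{3} (−1)^j C(3,j)·(4−j)!.
Computing: 24 − 18 + 6 − 1 = 11.

11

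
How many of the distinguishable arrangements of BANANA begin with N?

20

With the first slot taken by N, it remains to arrange the other 5 letters (BAANA).
Those 5 letters have A appearing 3 times, giving (5)!/(3!) = 20.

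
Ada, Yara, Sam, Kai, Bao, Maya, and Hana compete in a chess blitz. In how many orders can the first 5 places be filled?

2520

This is an ordered selection of 5 from 7: P(7,5).
That gives 7 × 6 × 5 × 4 × 3 = 2520.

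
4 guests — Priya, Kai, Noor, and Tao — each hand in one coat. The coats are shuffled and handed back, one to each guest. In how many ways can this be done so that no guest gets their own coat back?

9

Let Aᵢ be the assignments in which guest i gets their own coat. We want the size of the complement of A₁∪…∪A_4.
By inclusion–exclusion this is Σ_{j=0}^{4} (−1)^j C(4,j)·(4−j)!.
Computing: 24 − 24 + 12 − 4 + 1 = 9.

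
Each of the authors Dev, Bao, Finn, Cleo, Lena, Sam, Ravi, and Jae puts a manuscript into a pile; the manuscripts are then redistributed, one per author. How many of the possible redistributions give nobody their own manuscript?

Count assignments avoiding every fixed point. For any j of the 8 authors fixed to their own manuscript, the other 8−j can be arranged in (8−j)! ways.
By inclusion–exclusion this is Σ_{j=0}^{8} (−1)^j C(8,j)·(8−j)!.
Computing: 40320 − 40320 + 20160 − 6720 + 1680 − 336 + 56 − 8 + 1 = 14833.

14833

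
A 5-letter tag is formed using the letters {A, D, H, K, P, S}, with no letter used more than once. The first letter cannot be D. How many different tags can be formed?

The first letter has 6−1 = 5 choices (anything except D).
The remaining 4 letters are filled from the other 5 symbols without repetition: 5 × 4 × 3 × 2 = 120.
Total: 5 × 120 = 600.

600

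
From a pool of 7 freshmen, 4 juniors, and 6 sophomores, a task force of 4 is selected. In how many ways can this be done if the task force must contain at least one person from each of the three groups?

1176

Total 4-person selections from all 17: C(17,4) = 2380.
Selections missing a whole group: no freshmen → C(10,4) = 210; no juniors → C(13,4) = 715; no sophomores → C(11,4) = 330.
Add back selections omitting two groups (i.e. drawn from a single group): C(7,4) + C(4,4) + C(6,4) = 51.
By inclusion–exclusion: 2380 − 1255 + 51 = 1176.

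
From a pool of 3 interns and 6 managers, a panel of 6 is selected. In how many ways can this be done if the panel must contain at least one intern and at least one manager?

With no constraint there are C(9,6) = 84 possible selections.
Subtract selections that omit an entire group: no interns → C(6,6) = 1; no managers → C(3,6) = 0.
Both groups omitted at once is impossible, so 84 − 1 = 83.

83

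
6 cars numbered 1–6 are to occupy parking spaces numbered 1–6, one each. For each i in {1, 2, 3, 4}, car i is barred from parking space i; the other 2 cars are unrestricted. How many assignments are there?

362

Let Aᵢ (for 1 ≤ i ≤ 4) be the placements that put car i in its forbidden parking space. Any j of these fix j positions, leaving (6−j)! ways to fill the rest, and there are C(4,j) ways to pick which j.
By inclusion–exclusion, the number of valid placements is Σ_{j=0}^{4} (−1)^j C(4,j)·(6−j)!.
Computing: 720 − 480 + 144 − 24 + 2 = 362.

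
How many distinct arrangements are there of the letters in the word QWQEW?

Letter multiplicities in QWQEW: E×1, Q×2, W×2.
So there are 5! / (2!·2!) = 30 distinguishable arrangements.

30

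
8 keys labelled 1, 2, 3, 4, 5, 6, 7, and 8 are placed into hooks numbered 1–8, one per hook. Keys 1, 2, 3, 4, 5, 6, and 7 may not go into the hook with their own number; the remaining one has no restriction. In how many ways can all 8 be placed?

16687

Let Aᵢ (for 1 ≤ i ≤ 7) be the placements that put key i in its forbidden hook. Any j of these fix j positions, leaving (8−j)! ways to fill the rest, and there are C(7,j) ways to pick which j.
By inclusion–exclusion, the number of valid placements is Σ_{j=0}^{7} (−1)^j C(7,j)·(8−j)!.
Computing: 40320 − 35280 + 15120 − 4200 + 840 − 126 + 14 − 1 = 16687.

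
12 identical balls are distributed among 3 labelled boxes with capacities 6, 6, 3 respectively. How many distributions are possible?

10

Ignoring the caps, the number of non-negative solutions to x_1+…+x_3 = 12 is C(14,2) = 91.
Subtract solutions that violate a single cap (substitute x_i' = x_i − (cap_i+1)): x_1 ≥ 7 gives C(7,2) = 21; x_2 ≥ 7 gives C(7,2) = 21; x_3 ≥ 4 gives C(10,2) = 45. Together 87.
Add back pairs where two caps are both exceeded: 0 + 3 + 3 = 6.
By inclusion–exclusion the count is 91 − 87 + 6 = 10.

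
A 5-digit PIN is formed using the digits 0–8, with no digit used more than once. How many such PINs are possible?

With no repetition, fill the 5 digits in order: 9 choices, then 8, down to 5.
That product is 9 × 8 × 7 × 6 × 5 = 15120.

15120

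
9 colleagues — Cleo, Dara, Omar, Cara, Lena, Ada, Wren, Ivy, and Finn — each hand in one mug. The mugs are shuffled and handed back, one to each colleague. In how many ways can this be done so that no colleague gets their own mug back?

133496

Let Aᵢ be the assignments in which colleague i gets their own mug. We want the size of the complement of A₁∪…∪A_9.
By inclusion–exclusion this is Σ_{j=0}^{9} (−1)^j C(9,j)·(9−j)!.
Computing: 362880 − 362880 + 181440 − 60480 + 15120 − 3024 + 504 − 72 + 9 − 1 = 133496.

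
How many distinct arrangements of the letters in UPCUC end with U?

12

With the last slot taken by U, it remains to arrange the other 4 letters (PCUC).
Those 4 letters have C appearing twice, giving (4)!/(2!) = 12.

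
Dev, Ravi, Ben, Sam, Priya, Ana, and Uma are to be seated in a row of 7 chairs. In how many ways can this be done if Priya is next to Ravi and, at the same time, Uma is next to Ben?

Treat {Priya,Ravi} as one block (2 orders) and {Uma,Ben} as another (2 orders).
That leaves 5 units to arrange: 2 × 2 × 5! = 4 × 120 = 480.

480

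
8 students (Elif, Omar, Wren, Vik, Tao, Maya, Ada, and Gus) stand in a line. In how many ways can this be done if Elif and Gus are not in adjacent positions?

Of the 8! = 40320 arrangements, those with Elif and Gus adjacent number 2 × 7! = 10080 (treat the pair as a block with 2 internal orders).
Complementary counting: 40320 − 10080 = 30240.

30240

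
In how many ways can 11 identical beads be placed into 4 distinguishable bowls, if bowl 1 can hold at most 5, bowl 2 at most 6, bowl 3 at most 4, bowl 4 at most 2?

Without the upper bounds there are C(14,3) = 364 ways to split 11 among 4 bowls.
Subtract solutions that violate a single cap (substitute x_i' = x_i − (cap_i+1)): x_1 ≥ 6 gives C(8,3) = 56; x_2 ≥ 7 gives C(7,3) = 35; x_3 ≥ 5 gives C(9,3) = 84; x_4 ≥ 3 gives C(11,3) = 165. Together 340.
Add back pairs where two caps are both exceeded: 0 + 1 + 10 + 0 + 4 + 20 = 35.
By inclusion–exclusion the count is 364 − 340 + 35 = 59.

59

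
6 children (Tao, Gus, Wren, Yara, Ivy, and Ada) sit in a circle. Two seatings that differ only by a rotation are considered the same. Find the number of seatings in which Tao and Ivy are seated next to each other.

Treat {Tao, Ivy} as one unit (2 internal orders) and seat the resulting 5 units around the table: (4)! circular arrangements.
So 2 × (4)! = 2 × 24 = 48.

48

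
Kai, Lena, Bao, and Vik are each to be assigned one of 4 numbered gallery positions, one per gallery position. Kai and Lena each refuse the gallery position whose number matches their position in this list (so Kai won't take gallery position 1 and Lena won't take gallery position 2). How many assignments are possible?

14

Let Aᵢ (for i ∈ {1, 2}) be the placements that put person i in their forbidden gallery position. Any j of these fix j positions, leaving (4−j)! ways to fill the rest, and there are C(2,j) ways to pick which j.
By inclusion–exclusion, the number of valid placements is Σ_{j=0}^{2} (−1)^j C(2,j)·(4−j)!.
Computing: 24 − 12 + 2 = 14.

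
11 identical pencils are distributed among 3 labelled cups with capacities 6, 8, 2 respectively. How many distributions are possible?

15

Without the upper bounds there are C(13,2) = 78 ways to split 11 among 3 cups.
Subtract solutions that violate a single cap (substitute x_i' = x_i − (cap_i+1)): x_1 ≥ 7 gives C(6,2) = 15; x_2 ≥ 9 gives C(4,2) = 6; x_3 ≥ 3 gives C(10,2) = 45. Together 66.
Add back pairs where two caps are both exceeded: 0 + 3 + 0 = 3.
By inclusion–exclusion the count is 78 − 66 + 3 = 15.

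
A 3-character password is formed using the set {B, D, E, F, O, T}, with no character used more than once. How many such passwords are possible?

With no repetition, fill the 3 characters in order: 6 choices, then 5, down to 4.
That product is 6 × 5 × 4 = 120.

120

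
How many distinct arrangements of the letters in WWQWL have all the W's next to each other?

6

Treat the 3 copies of W as a single block. The multiset to arrange is then {WWW, L, Q}, 3 items in all.
All 3 items are distinct, so there are (3)! = 6 arrangements.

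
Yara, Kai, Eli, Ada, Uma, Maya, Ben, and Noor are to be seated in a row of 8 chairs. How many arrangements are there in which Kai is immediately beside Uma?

Glue Kai and Uma into one block (2 internal orders), leaving 7 units to arrange in a row.
So the count is 2·(7)! = 10080.

10080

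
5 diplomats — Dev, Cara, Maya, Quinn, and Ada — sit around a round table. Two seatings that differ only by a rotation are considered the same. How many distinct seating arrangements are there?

24

Around a circle, 5 distinct people have 5!/5 = (4)! = 24 rotationally distinct seatings.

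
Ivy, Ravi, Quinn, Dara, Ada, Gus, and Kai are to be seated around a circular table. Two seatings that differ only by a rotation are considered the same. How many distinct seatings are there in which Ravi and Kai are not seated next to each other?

480

Without the restriction there are (6)! = 720 seatings.
Seatings with Ravi beside Kai: treat them as a block with 2 internal orders, giving 2 × (5)! = 240.
Subtracting, 720 − 240 = 480.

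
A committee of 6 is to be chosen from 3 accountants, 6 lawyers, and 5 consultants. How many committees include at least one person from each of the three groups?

2430

Unrestricted: C(14,6) = 3003 ways to pick any 6 of the 14.
Selections missing a whole group: no accountants → C(11,6) = 462; no lawyers → C(8,6) = 28; no consultants → C(9,6) = 84.
Add back selections omitting two groups (i.e. drawn from a single group): C(3,6) + C(6,6) + C(5,6) = 1.
By inclusion–exclusion: 3003 − 574 + 1 = 2430.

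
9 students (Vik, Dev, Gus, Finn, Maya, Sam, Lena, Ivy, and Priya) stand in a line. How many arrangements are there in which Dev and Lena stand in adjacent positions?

Place the 7 others and the Dev-Lena pair as 8 objects in a line; the pair has 2 internal arrangements.
That gives 2 × 8! = 2 × 40320 = 80640.

80640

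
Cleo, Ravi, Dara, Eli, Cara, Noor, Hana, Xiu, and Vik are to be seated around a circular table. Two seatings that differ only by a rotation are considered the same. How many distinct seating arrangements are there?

Seat Cleo anywhere (absorbing the rotational symmetry), then permute the other 8: (8)! = 40320.

40320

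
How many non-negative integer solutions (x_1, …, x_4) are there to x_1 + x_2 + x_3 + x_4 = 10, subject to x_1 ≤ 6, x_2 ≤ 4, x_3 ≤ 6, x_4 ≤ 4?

By stars and bars, unrestricted non-negative solutions to x_1+…+x_4 = 10 number C(10+3,3) = 286.
Subtract solutions that violate a single cap (substitute x_i' = x_i − (cap_i+1)): x_1 ≥ 7 gives C(6,3) = 20; x_2 ≥ 5 gives C(8,3) = 56; x_3 ≥ 7 gives C(6,3) = 20; x_4 ≥ 5 gives C(8,3) = 56. Together 152.
Add back pairs where two caps are both exceeded: 0 + 0 + 0 + 0 + 1 + 0 = 1.
By inclusion–exclusion the count is 286 − 152 + 1 = 135.

135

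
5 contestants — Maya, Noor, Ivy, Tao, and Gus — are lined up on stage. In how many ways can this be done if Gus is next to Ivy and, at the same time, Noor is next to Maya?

24

Treat {Gus,Ivy} as one block (2 orders) and {Noor,Maya} as another (2 orders).
That leaves 3 units to arrange: 2 × 2 × 3! = 4 × 6 = 24.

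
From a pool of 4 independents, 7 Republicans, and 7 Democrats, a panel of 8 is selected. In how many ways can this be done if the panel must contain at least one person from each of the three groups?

40425

With no constraint there are C(18,8) = 43758 possible selections.
Subtract selections that omit an entire group: no independents → C(14,8) = 3003; no Republicans → C(11,8) = 165; no Democrats → C(11,8) = 165.
Add back selections omitting two groups (i.e. drawn from a single group): C(4,8) + C(7,8) + C(7,8) = 0.
By inclusion–exclusion: 43758 − 3333 + 0 = 40425.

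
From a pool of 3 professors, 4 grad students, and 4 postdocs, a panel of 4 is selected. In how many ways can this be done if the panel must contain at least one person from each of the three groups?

Unrestricted: C(11,4) = 330 ways to pick any 4 of the 11.
Selections missing a whole group: no professors → C(8,4) = 70; no grad students → C(7,4) = 35; no postdocs → C(7,4) = 35.
Add back selections omitting two groups (i.e. drawn from a single group): C(3,4) + C(4,4) + C(4,4) = 2.
By inclusion–exclusion: 330 − 140 + 2 = 192.

192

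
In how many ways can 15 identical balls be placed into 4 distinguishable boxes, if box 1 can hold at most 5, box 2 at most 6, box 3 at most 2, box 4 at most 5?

19

By stars and bars, unrestricted non-negative solutions to x_1+…+x_4 = 15 number C(15+3,3) = 816.
Subtract solutions that violate a single cap (substitute x_i' = x_i − (cap_i+1)): x_1 ≥ 6 gives C(12,3) = 220; x_2 ≥ 7 gives C(11,3) = 165; x_3 ≥ 3 gives C(15,3) = 455; x_4 ≥ 6 gives C(12,3) = 220. Together 1060.
Add back pairs where two caps are both exceeded: 10 + 84 + 20 + 56 + 10 + 84 = 264.
Subtract triples: 0 + 0 + 1 + 0 = 1.
By inclusion–exclusion the count is 816 − 1060 + 264 − 1 = 19.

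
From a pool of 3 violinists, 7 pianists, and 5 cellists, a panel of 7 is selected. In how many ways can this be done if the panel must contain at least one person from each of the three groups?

Unrestricted: C(15,7) = 6435 ways to pick any 7 of the 15.
Selections missing a whole group: no violinists → C(12,7) = 792; no pianists → C(8,7) = 8; no cellists → C(10,7) = 120.
Add back selections omitting two groups (i.e. drawn from a single group): C(3,7) + C(7,7) + C(5,7) = 1.
By inclusion–exclusion: 6435 − 920 + 1 = 5516.

5516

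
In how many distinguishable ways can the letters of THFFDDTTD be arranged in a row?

THFFDDTTD has 9 letters with D appearing 3 times, F appearing twice, and T appearing 3 times.
Dividing 9! = 362880 by 3!·3!·2! = 72 for the repeated letters gives 5040.

5040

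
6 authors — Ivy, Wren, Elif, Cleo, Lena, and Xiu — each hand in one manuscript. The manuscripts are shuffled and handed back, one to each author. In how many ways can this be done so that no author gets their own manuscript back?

Count assignments avoiding every fixed point. For any j of the 6 authors fixed to their own manuscript, the other 6−j can be arranged in (6−j)! ways.
By inclusion–exclusion this is Σ_{j=0}^{6} (−1)^j C(6,j)·(6−j)!.
Computing: 720 − 720 + 360 − 120 + 30 − 6 + 1 = 265.

265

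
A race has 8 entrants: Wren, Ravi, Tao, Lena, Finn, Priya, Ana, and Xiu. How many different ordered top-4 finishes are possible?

1680

This is an ordered selection of 4 from 8: P(8,4).
That gives 8 × 7 × 6 × 5 = 1680.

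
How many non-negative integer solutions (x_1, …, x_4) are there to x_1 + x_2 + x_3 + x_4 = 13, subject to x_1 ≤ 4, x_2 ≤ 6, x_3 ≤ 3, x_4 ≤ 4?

Without the upper bounds there are C(16,3) = 560 ways to split 13 among 4 variables.
Subtract solutions that violate a single cap (substitute x_i' = x_i − (cap_i+1)): x_1 ≥ 5 gives C(11,3) = 165; x_2 ≥ 7 gives C(9,3) = 84; x_3 ≥ 4 gives C(12,3) = 220; x_4 ≥ 5 gives C(11,3) = 165. Together 634.
Add back pairs where two caps are both exceeded: 4 + 35 + 20 + 10 + 4 + 35 = 108.
By inclusion–exclusion the count is 560 − 634 + 108 = 34.

34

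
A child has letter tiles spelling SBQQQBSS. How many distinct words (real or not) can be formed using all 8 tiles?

SBQQQBSS has 8 letters with B appearing twice, Q appearing 3 times, and S appearing 3 times.
The number of distinct arrangements is 8!/(3!·3!·2!) = 40320/72 = 560.

560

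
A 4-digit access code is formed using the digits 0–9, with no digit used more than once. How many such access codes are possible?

5040

This is a permutation of 4 out of 10: P(10,4) = 10!/6!.
10 × 9 × 8 × 7 = 5040.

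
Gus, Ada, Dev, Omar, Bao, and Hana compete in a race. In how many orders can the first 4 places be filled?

There are 6 choices for 1st place, 5 for 2nd, and so on down to 3 for position 4.
That gives 6 × 5 × 4 × 3 = 360.

360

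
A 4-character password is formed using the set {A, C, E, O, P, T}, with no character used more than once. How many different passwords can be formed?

Choose and order 4 of the 6 symbols: the first character has 6 options, the next 5, then 4, 3.
6 × 5 × 4 × 3 = 360.

360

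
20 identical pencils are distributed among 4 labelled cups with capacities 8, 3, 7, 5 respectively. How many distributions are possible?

Without the upper bounds there are C(23,3) = 1771 ways to split 20 among 4 cups.
Subtract solutions that violate a single cap (substitute x_i' = x_i − (cap_i+1)): x_1 ≥ 9 gives C(14,3) = 364; x_2 ≥ 4 gives C(19,3) = 969; x_3 ≥ 8 gives C(15,3) = 455; x_4 ≥ 6 gives C(17,3) = 680. Together 2468.
Add back pairs where two caps are both exceeded: 120 + 20 + 56 + 165 + 286 + 84 = 731.
Subtract triples: 0 + 4 + 0 + 10 = 14.
By inclusion–exclusion the count is 1771 − 2468 + 731 − 14 = 20.

20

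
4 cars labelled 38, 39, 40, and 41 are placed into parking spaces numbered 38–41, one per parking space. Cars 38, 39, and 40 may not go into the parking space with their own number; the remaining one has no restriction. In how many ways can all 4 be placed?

11

Let Aᵢ (for i ∈ {38, 39, 40}) be the placements that put car i in its forbidden parking space. Any j of these fix j positions, leaving (4−j)! ways to fill the rest, and there are C(3,j) ways to pick which j.
By inclusion–exclusion, the number of valid placements is Σ_{j=0}^{3} (−1)^j C(3,j)·(4−j)!.
Computing: 24 − 18 + 6 − 1 = 11.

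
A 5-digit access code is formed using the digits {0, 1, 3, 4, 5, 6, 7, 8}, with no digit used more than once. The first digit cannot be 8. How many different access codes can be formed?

The first digit has 8−1 = 7 choices (anything except 8).
The remaining 4 digits are filled from the other 7 symbols without repetition: 7 × 6 × 5 × 4 = 840.
Total: 7 × 840 = 5880.

5880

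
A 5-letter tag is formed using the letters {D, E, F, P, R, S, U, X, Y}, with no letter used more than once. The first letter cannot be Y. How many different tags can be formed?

The first letter has 9−1 = 8 choices (anything except Y).
The remaining 4 letters are filled from the other 8 symbols without repetition: 8 × 7 × 6 × 5 = 1680.
Total: 8 × 1680 = 13440.

13440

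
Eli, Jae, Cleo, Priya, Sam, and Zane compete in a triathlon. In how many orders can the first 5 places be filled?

720

This is an ordered selection of 5 from 6: P(6,5).
That gives 6 × 5 × 4 × 3 × 2 = 720.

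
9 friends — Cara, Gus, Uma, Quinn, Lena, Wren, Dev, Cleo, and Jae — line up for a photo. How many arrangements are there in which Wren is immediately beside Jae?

Glue Wren and Jae into one block (2 internal orders), leaving 8 units to arrange in a row.
So the count is 2·(8)! = 80640.

80640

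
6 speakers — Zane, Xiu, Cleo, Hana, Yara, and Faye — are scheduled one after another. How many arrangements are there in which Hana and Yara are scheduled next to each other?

240

Treat {Hana, Yara} as a single unit. There are 5 units to order, and the pair itself can be ordered 2 ways.
So the count is 2·(5)! = 240.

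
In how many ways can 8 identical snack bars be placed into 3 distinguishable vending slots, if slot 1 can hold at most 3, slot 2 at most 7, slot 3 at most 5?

23

Ignoring the caps, the number of non-negative solutions to x_1+…+x_3 = 8 is C(10,2) = 45.
Subtract solutions that violate a single cap (substitute x_i' = x_i − (cap_i+1)): x_1 ≥ 4 gives C(6,2) = 15; x_2 ≥ 8 gives C(2,2) = 1; x_3 ≥ 6 gives C(4,2) = 6. Together 22.
No two caps can be exceeded simultaneously, so the pair terms are all 0.
By inclusion–exclusion the count is 45 − 22 + 0 = 23.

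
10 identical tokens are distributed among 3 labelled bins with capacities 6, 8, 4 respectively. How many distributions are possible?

32

By stars and bars, unrestricted non-negative solutions to x_1+…+x_3 = 10 number C(10+2,2) = 66.
Subtract solutions that violate a single cap (substitute x_i' = x_i − (cap_i+1)): x_1 ≥ 7 gives C(5,2) = 10; x_2 ≥ 9 gives C(3,2) = 3; x_3 ≥ 5 gives C(7,2) = 21. Together 34.
No two caps can be exceeded simultaneously, so the pair terms are all 0.
By inclusion–exclusion the count is 66 − 34 + 0 = 32.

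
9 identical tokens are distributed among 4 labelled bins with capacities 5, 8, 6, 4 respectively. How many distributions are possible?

By stars and bars, unrestricted non-negative solutions to x_1+…+x_4 = 9 number C(9+3,3) = 220.
Subtract solutions that violate a single cap (substitute x_i' = x_i − (cap_i+1)): x_1 ≥ 6 gives C(6,3) = 20; x_2 ≥ 9 gives C(3,3) = 1; x_3 ≥ 7 gives C(5,3) = 10; x_4 ≥ 5 gives C(7,3) = 35. Together 66.
No two caps can be exceeded simultaneously, so the pair terms are all 0.
By inclusion–exclusion the count is 220 − 66 + 0 = 154.

154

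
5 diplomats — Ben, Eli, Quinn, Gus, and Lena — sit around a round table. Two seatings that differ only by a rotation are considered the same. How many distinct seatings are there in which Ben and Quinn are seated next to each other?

Glue Ben and Quinn into a block (2 internal orders). Seating 4 units around a circle gives (3)! arrangements.
So 2 × (3)! = 2 × 6 = 12.

12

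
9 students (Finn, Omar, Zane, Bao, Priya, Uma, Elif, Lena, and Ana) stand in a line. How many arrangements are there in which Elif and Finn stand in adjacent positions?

Place the 7 others and the Elif-Finn pair as 8 objects in a line; the pair has 2 internal arrangements.
So the count is 2·(8)! = 80640.

80640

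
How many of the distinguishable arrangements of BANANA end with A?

30

With the last slot taken by A, it remains to arrange the other 5 letters (BNANA).
Those 5 letters have A appearing twice and N appearing twice, giving (5)!/(2!·2!) = 30.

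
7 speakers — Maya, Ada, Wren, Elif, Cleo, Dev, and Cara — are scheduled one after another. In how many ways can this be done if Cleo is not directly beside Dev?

There are 7! = 5040 arrangements in all. If Cleo and Dev are adjacent, merging them into one block gives 2·(6)! = 1440 arrangements.
So 5040 − 1440 = 3600 arrangements keep them apart.

3600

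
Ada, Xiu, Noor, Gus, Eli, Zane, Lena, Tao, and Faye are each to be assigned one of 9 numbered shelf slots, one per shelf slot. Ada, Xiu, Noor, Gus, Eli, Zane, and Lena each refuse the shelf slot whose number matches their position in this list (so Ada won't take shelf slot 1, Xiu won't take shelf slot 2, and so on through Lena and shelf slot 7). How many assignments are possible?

165016

Let Aᵢ (for 1 ≤ i ≤ 7) be the placements that put person i in their forbidden shelf slot. Any j of these fix j positions, leaving (9−j)! ways to fill the rest, and there are C(7,j) ways to pick which j.
By inclusion–exclusion, the number of valid placements is Σ_{j=0}^{7} (−1)^j C(7,j)·(9−j)!.
Computing: 362880 − 282240 + 105840 − 25200 + 4200 − 504 + 42 − 2 = 165016.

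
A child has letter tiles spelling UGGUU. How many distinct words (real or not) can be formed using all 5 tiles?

10

Letter multiplicities in UGGUU: G×2, U×3.
So there are 5! / (3!·2!) = 10 distinguishable arrangements.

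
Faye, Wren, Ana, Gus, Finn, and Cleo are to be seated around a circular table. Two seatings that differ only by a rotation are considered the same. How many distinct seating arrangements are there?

120

Seat Faye anywhere (absorbing the rotational symmetry), then permute the other 5: (5)! = 120.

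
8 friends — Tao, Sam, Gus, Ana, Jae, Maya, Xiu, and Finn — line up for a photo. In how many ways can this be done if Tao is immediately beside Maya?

10080

Place the 6 others and the Tao-Maya pair as 7 objects in a line; the pair has 2 internal arrangements.
So the count is 2·(7)! = 10080.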